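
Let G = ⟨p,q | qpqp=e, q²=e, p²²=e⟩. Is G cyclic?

Every cyclic group is abelian. But p·q = pq while q·p = p²¹q, so p·q ≠ q·p and G is not abelian. Hence G is not cyclic.

Answer: No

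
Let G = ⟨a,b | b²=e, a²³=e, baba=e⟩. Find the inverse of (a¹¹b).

The order of (a¹¹b) is 2 (smallest k with (a¹¹b)ᵏ = e), so (a¹¹b)⁻¹ = (a¹¹b)¹ = a¹¹b.
Check: (a¹¹b) · (a¹¹b) → (a¹¹b) · a¹¹ = b;   b · b = e, giving e as required.

Answer: a¹¹b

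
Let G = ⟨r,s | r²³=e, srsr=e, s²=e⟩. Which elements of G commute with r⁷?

⟨r⁷⟩ ⊆ C_G(r⁷) since powers of r⁷ commute with r⁷; so |C_G(r⁷)| ≥ |⟨r⁷⟩| = 23.
By orbit–stabilizer, |C_G(r⁷)| = |G| / |conj. class of r⁷| = 46 / 2 = 23.
The 23 elements commuting with r⁷ are {e, r, r², r³, r⁴, r⁵, r⁶, r⁷, r⁸, r⁹, r¹⁰, r¹¹, r¹², r¹³, r¹⁴, r¹⁵, r¹⁶, r¹⁷, r¹⁸, r¹⁹, r²⁰, r²¹, r²²}.

Answer: {e, r, r², r³, r⁴, r⁵, r⁶, r⁷, r⁸, r⁹, r¹⁰, r¹¹, r¹², r¹³, r¹⁴, r¹⁵, r¹⁶, r¹⁷, r¹⁸, r¹⁹, r²⁰, r²¹, r²²}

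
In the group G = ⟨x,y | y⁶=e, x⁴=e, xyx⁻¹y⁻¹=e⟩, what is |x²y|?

Compute successive powers until reaching e:
  (x²y)¹ = x²y, (x²y)² = y², (x²y)³ = x²y³, (x²y)⁴ = y⁴, (x²y)⁵ = x²y⁵, (x²y)⁶ = e.
The smallest positive k with (x²y)ᵏ = e is 6.

Answer: 6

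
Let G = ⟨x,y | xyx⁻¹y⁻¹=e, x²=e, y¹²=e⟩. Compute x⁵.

Compute successive powers of x, reducing at each step:
  x²: x · x = e
  x³: e · x = x
  x⁴: x · x = e
  x⁵: e · x = x

Answer: x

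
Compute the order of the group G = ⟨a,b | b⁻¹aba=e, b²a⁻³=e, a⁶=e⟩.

Enumerate words in the generators, reducing via the relations: the distinct elements are
  {a, b, e, ab, a², a³, a⁴, a⁵, a²b, b⁻¹, ab⁻¹, a²b⁻¹}.
No further products give new elements, so |G| = 12.

Answer: 12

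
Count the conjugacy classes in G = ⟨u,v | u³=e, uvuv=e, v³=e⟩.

The conjugacy classes (representative and size) are:
  [e] (size 1), [vu²] (size 4), [v²u] (size 4), [u²v²] (size 3).
Class equation: 1 + 4 + 4 + 3 = 12 = |G|. So G has 4 conjugacy classes.

Answer: 4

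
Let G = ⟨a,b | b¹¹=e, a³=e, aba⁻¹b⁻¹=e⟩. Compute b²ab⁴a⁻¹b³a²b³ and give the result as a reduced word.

Multiply left to right, reducing at each step:
  (b²) · a = ab²
  (ab²) · b⁴ = ab⁶
  (ab⁶) · a⁻¹ = b⁶
  (b⁶) · b³ = b⁹
  (b⁹) · a² = a²b⁹
  (a²b⁹) · b³ = a²b

Answer: a²b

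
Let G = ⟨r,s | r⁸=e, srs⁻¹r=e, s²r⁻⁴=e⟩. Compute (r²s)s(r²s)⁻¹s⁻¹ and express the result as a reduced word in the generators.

[(r²s), s] = (r²s)·s·(r²s)⁻¹·s⁻¹.
  (r²s) · s = r⁶
  (r⁶) · (r²s⁻¹) = s⁻¹
  (s⁻¹) · (s⁻¹) = r⁴

Answer: r⁴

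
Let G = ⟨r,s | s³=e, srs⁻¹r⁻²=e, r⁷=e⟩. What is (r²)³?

Compute successive powers of (r²), reducing at each step:
  (r²)²: (r²) · r² = r⁴
  (r²)³: (r⁴) · r² = r⁶

Answer: r⁶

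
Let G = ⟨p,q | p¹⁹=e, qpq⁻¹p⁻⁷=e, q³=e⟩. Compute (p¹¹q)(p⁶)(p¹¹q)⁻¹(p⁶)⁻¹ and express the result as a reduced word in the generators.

[(p¹¹q), (p⁶)] = (p¹¹q)·(p⁶)·(p¹¹q)⁻¹·(p⁶)⁻¹.
  (p¹¹q) · (p⁶) = p¹⁵q
  (p¹⁵q) · (p¹²q²) = p⁴
  (p⁴) · (p¹³) = p¹⁷

Answer: p¹⁷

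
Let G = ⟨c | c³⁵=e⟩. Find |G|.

G is generated by a single element, so G is cyclic. The relator gives c³⁵ = e and no smaller power is forced to be e, so the 35 powers {c, e, c², c³, c⁴, c⁵, c⁶, c⁷, c⁸, c⁹, c²², c²³, c²¹, c²⁰, c²⁴, c²⁵, c²⁶, c²⁷, c²⁸, c²⁹, c³², c³³, c³¹, c³⁰, c³⁴, c¹², c¹³, c¹¹, c¹⁰, c¹⁴, c¹⁵, c¹⁶, c¹⁷, c¹⁸, c¹⁹} are distinct. Hence |G| = 35.

Answer: 35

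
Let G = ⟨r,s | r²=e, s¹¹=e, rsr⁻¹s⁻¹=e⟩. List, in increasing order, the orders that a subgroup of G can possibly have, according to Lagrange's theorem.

|G| = 22 = 2 · 11. By Lagrange's theorem the order of any subgroup divides 22; the divisors of 22 are 1, 2, 11, 22.

Answer: 1, 2, 11, 22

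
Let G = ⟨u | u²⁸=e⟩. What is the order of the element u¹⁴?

Compute successive powers until reaching e:
  (u¹⁴)¹ = u¹⁴, (u¹⁴)² = e.
The smallest positive k with (u¹⁴)ᵏ = e is 2.

Answer: 2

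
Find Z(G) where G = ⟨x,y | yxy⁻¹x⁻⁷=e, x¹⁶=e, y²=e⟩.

An element z ∈ Z(G) iff z commutes with every generator.
For example x⁸ is central: (x⁸)·x = x⁹ = x·(x⁸); (x⁸)·y = x⁸y = y·(x⁸).
Whereas x ∉ Z(G) since x·y = xy ≠ x⁷y = y·x.
Checking each of the 32 elements this way gives Z(G) = {e, x⁸}, of order 2.

Answer: {e, x⁸}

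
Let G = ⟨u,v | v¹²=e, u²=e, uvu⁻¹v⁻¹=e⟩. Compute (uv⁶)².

Compute successive powers of (uv⁶), reducing at each step:
  (uv⁶)²: (uv⁶) · u = v⁶;   (v⁶) · v⁶ = e

Answer: e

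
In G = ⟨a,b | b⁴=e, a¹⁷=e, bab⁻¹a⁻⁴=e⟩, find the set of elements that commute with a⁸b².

⟨a⁸b²⟩ ⊆ C_G(a⁸b²) since powers of a⁸b² commute with a⁸b²; so |C_G(a⁸b²)| ≥ |⟨a⁸b²⟩| = 2.
By orbit–stabilizer, |C_G(a⁸b²)| = |G| / |conj. class of a⁸b²| = 68 / 17 = 4.
The 4 elements commuting with a⁸b² are {e, a⁵b, a³b³, a⁸b²}.

Answer: {e, a⁵b, a³b³, a⁸b²}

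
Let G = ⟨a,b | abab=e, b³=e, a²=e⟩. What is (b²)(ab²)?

Compute (b²) · (ab²) by multiplying left to right and reducing via the relations at each step:
  (b²) · a = ab
  (ab) · b² = a

Answer: a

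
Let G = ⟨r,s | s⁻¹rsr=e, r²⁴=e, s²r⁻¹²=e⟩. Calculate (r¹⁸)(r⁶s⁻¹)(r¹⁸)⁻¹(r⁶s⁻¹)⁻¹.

[(r¹⁸), (r⁶s⁻¹)] = (r¹⁸)·(r⁶s⁻¹)·(r¹⁸)⁻¹·(r⁶s⁻¹)⁻¹.
  (r¹⁸) · (r⁶s⁻¹) = s⁻¹
  (s⁻¹) · (r⁶) = r⁶s
  (r⁶s) · (r⁶s) = r¹²

Answer: r¹²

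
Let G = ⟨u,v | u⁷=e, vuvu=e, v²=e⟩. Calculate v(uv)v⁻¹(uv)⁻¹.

[v, (uv)] = v·(uv)·v⁻¹·(uv)⁻¹.
  v · (uv) = u⁶
  (u⁶) · v = u⁶v
  (u⁶v) · (uv) = u⁵

Answer: u⁵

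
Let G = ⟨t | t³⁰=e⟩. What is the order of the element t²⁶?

Compute successive powers until reaching e:
  (t²⁶)¹ = t²⁶, (t²⁶)² = t²², (t²⁶)³ = t¹⁸, (t²⁶)⁴ = t¹⁴, (t²⁶)⁵ = t¹⁰, (t²⁶)⁶ = t⁶, (t²⁶)⁷ = t², (t²⁶)⁸ = t²⁸, (t²⁶)⁹ = t²⁴, (t²⁶)¹⁰ = t²⁰, (t²⁶)¹¹ = t¹⁶, (t²⁶)¹² = t¹², (t²⁶)¹³ = t⁸, (t²⁶)¹⁴ = t⁴, (t²⁶)¹⁵ = e.
The smallest positive k with (t²⁶)ᵏ = e is 15.

Answer: 15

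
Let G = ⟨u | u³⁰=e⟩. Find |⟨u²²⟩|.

|⟨u²²⟩| equals the order of u²². Compute successive powers until reaching e:
  (u²²)¹ = u²², (u²²)² = u¹⁴, (u²²)³ = u⁶, (u²²)⁴ = u²⁸, (u²²)⁵ = u²⁰, (u²²)⁶ = u¹², (u²²)⁷ = u⁴, (u²²)⁸ = u²⁶, (u²²)⁹ = u¹⁸, (u²²)¹⁰ = u¹⁰, (u²²)¹¹ = u², (u²²)¹² = u²⁴, (u²²)¹³ = u¹⁶, (u²²)¹⁴ = u⁸, (u²²)¹⁵ = e.
The smallest positive k with (u²²)ᵏ = e is 15, so |⟨u²²⟩| = 15.

Answer: 15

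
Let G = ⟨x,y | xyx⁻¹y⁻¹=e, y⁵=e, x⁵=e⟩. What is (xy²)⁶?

Compute successive powers of (xy²), reducing at each step:
  (xy²)²: (xy²) · x = x²y²;   (x²y²) · y² = x²y⁴
  (xy²)³: (x²y⁴) · x = x³y⁴;   (x³y⁴) · y² = x³y
  (xy²)⁴: (x³y) · x = x⁴y;   (x⁴y) · y² = x⁴y³
  (xy²)⁵: (x⁴y³) · x = y³;   (y³) · y² = e
  (xy²)⁶: e · x = x;   x · y² = xy²

Answer: xy²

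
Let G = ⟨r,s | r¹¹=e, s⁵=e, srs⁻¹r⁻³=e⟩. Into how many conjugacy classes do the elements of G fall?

The conjugacy classes (representative and size) are:
  [e] (size 1), [r³] (size 5), [r⁶] (size 5), [r⁷s] (size 11), [r⁹s²] (size 11), [r⁷s³] (size 11), [r⁷s⁴] (size 11).
Class equation: 1 + 5 + 5 + 11 + 11 + 11 + 11 = 55 = |G|. So G has 7 conjugacy classes.

Answer: 7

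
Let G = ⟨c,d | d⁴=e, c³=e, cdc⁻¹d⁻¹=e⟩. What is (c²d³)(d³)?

Compute (c²d³) · (d³) by multiplying left to right and reducing via the relations at each step:
  (c²d³) · d³ = c²d²

Answer: c²d²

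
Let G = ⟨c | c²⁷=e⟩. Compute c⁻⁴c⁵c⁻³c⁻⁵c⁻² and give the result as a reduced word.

Multiply left to right, reducing at each step:
  (c²³) · c⁵ = c
  c · c⁻³ = c²⁵
  (c²⁵) · c⁻⁵ = c²⁰
  (c²⁰) · c⁻² = c¹⁸

Answer: c¹⁸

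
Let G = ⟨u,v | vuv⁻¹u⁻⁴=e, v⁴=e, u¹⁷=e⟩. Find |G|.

Enumerate words in the generators, reducing via the relations: the distinct elements are
  {e, u, v, uv, u², u³, u⁴, u⁵, u⁶, u⁷, u⁸, u⁹, v², v³, uv², uv³, u²v, u³v, u¹², u¹³, u¹¹, u¹⁰, u¹⁴, u¹⁵, u¹⁶, u⁴v, u⁵v, u⁶v, u⁷v, u⁸v, u⁹v, u²v², u²v³, u³v², u³v³, u¹²v, u¹³v, u¹¹v, u¹⁰v, u¹⁴v, u¹⁵v, u¹⁶v, u⁴v², u⁴v³, u⁵v², u⁵v³, u⁶v², u⁶v³, u⁷v², u⁷v³, u⁸v², u⁸v³, u⁹v², u⁹v³, u¹²v², u¹²v³, u¹³v², u¹³v³, u¹¹v², u¹¹v³, u¹⁰v², u¹⁰v³, u¹⁴v², u¹⁴v³, u¹⁵v², u¹⁵v³, u¹⁶v², u¹⁶v³}.
No further products give new elements, so |G| = 68.

Answer: 68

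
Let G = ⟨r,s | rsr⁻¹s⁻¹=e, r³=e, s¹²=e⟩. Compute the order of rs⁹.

Compute successive powers until reaching e:
  (rs⁹)¹ = rs⁹, (rs⁹)² = r²s⁶, (rs⁹)³ = s³, (rs⁹)⁴ = r, (rs⁹)⁵ = r²s⁹, (rs⁹)⁶ = s⁶, (rs⁹)⁷ = rs³, (rs⁹)⁸ = r², (rs⁹)⁹ = s⁹, (rs⁹)¹⁰ = rs⁶, (rs⁹)¹¹ = r²s³, (rs⁹)¹² = e.
The smallest positive k with (rs⁹)ᵏ = e is 12.

Answer: 12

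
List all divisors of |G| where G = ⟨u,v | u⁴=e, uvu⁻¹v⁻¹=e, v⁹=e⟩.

|G| = 36 = 2² · 3². By Lagrange's theorem the order of any subgroup divides 36; the divisors of 36 are 1, 2, 3, 4, 6, 9, 12, 18, 36.

Answer: 1, 2, 3, 4, 6, 9, 12, 18, 36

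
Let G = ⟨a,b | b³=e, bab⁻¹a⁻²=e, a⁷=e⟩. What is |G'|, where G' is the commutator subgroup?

G' = [G, G] is generated by all commutators. The generator-pair commutators are: [a, b] = a⁶.
The subgroup they normally generate is {e, a, a², a³, a⁴, a⁵, a⁶}, of order 7.
Check: |G/G'| = 21/7 = 3 is the order of the abelianisation.

Answer: 7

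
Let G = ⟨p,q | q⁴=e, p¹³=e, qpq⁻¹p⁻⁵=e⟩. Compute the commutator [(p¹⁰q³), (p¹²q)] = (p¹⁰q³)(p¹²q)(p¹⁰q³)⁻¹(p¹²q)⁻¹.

[(p¹⁰q³), (p¹²q)] = (p¹⁰q³)·(p¹²q)·(p¹⁰q³)⁻¹·(p¹²q)⁻¹.
  (p¹⁰q³) · (p¹²q) = p²
  (p²) · (p²q) = p⁴q
  (p⁴q) · (p⁸q³) = p⁵

Answer: p⁵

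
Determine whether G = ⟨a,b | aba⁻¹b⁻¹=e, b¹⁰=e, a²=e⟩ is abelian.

Each pair of generators commutes: a·b = ab = b·a. Since the generators pairwise commute, every element of G commutes with every other, so G is abelian.

Answer: Yes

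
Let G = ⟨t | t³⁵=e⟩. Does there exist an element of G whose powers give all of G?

|G| = 35. The element t has order 35 (its powers give 35 distinct elements), so ⟨t⟩ = G and G is cyclic.

Answer: Yes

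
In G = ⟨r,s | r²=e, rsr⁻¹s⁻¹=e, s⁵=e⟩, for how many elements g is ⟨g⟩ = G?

G is cyclic of order 10. An element generates G iff its order is 10, and a cyclic group of order 10 has exactly φ(10) = 4 such elements.

Answer: 4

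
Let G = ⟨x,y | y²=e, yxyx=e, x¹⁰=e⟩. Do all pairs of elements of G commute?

x·y = xy but y·x = x⁹y, so x·y ≠ y·x and G is not abelian.

Answer: No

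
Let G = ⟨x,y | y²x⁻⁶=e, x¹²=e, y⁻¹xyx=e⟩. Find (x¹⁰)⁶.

Compute successive powers of (x¹⁰), reducing at each step:
  (x¹⁰)²: (x¹⁰) · x¹⁰ = x⁸
  (x¹⁰)³: (x⁸) · x¹⁰ = x⁶
  (x¹⁰)⁴: (x⁶) · x¹⁰ = x⁴
  (x¹⁰)⁵: (x⁴) · x¹⁰ = x²
  (x¹⁰)⁶: (x²) · x¹⁰ = e

Answer: e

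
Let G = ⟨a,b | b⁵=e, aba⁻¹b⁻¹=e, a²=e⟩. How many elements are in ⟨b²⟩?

|⟨b²⟩| equals the order of b². Compute successive powers until reaching e:
  (b²)¹ = b², (b²)² = b⁴, (b²)³ = b, (b²)⁴ = b³, (b²)⁵ = e.
The smallest positive k with (b²)ᵏ = e is 5, so |⟨b²⟩| = 5.

Answer: 5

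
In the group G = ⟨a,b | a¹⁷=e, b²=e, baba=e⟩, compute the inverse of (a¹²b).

The order of (a¹²b) is 2 (smallest k with (a¹²b)ᵏ = e), so (a¹²b)⁻¹ = (a¹²b)¹ = a¹²b.
Check: (a¹²b) · (a¹²b) → (a¹²b) · a¹² = b;   b · b = e, giving e as required.

Answer: a¹²b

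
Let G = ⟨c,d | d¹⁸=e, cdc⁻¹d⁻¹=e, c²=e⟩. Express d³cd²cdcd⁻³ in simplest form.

Multiply left to right, reducing at each step:
  (d³) · c = cd³
  (cd³) · d² = cd⁵
  (cd⁵) · c = d⁵
  (d⁵) · d = d⁶
  (d⁶) · c = cd⁶
  (cd⁶) · d⁻³ = cd³

Answer: cd³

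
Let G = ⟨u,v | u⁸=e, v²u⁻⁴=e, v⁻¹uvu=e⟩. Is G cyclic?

Every cyclic group is abelian. But u·v = uv while v·u = u³v⁻¹, so u·v ≠ v·u and G is not abelian. Hence G is not cyclic.

Answer: No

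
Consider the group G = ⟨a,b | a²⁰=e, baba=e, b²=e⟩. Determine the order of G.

Enumerate words in the generators, reducing via the relations: the distinct elements are
  {a, b, e, ab, a², a³, a⁴, a⁵, a⁶, a⁷, a⁸, a⁹, a²b, a³b, a¹², a¹³, a¹¹, a¹⁰, a¹⁴, a¹⁵, a¹⁶, a¹⁷, a¹⁸, a¹⁹, a⁴b, a⁵b, a⁶b, a⁷b, a⁸b, a⁹b, a¹²b, a¹³b, a¹¹b, a¹⁰b, a¹⁴b, a¹⁵b, a¹⁶b, a¹⁷b, a¹⁸b, a¹⁹b}.
No further products give new elements, so |G| = 40.

Answer: 40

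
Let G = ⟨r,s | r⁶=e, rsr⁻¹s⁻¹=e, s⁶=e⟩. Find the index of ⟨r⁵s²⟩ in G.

First find ord(r⁵s²) by computing successive powers:
  (r⁵s²)¹ = r⁵s², (r⁵s²)² = r⁴s⁴, (r⁵s²)³ = r³, (r⁵s²)⁴ = r²s², (r⁵s²)⁵ = rs⁴, (r⁵s²)⁶ = e.
So |⟨r⁵s²⟩| = ord(r⁵s²) = 6. With |G| = 36, by Lagrange [G : ⟨r⁵s²⟩] = 36/6 = 6.

Answer: 6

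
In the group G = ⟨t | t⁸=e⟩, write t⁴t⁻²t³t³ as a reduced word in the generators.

Multiply left to right, reducing at each step:
  (t⁴) · t⁻² = t²
  (t²) · t³ = t⁵
  (t⁵) · t³ = e

Answer: e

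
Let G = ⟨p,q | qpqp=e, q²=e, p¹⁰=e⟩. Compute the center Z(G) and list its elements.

An element z ∈ Z(G) iff z commutes with every generator.
For example p⁵ is central: (p⁵)·p = p⁶ = p·(p⁵); (p⁵)·q = p⁵q = q·(p⁵).
Whereas p ∉ Z(G) since p·q = pq ≠ p⁹q = q·p.
Checking each of the 20 elements this way gives Z(G) = {e, p⁵}, of order 2.

Answer: {e, p⁵}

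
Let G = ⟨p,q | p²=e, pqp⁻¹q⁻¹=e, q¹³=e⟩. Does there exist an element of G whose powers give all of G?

|G| = 26. The element pq has order 26 (its powers give 26 distinct elements), so ⟨pq⟩ = G and G is cyclic.

Answer: Yes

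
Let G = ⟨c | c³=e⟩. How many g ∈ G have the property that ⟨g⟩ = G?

G is cyclic of order 3. An element generates G iff its order is 3, and a cyclic group of order 3 has exactly φ(3) = 2 such elements.

Answer: 2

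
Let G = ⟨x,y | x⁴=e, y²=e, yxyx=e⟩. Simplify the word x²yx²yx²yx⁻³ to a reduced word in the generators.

Multiply left to right, reducing at each step:
  (x²) · y = x²y
  (x²y) · x² = y
  y · y = e
  e · x² = x²
  (x²) · y = x²y
  (x²y) · x⁻³ = xy

Answer: xy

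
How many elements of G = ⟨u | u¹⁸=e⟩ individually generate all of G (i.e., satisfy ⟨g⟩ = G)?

G is cyclic of order 18. An element generates G iff its order is 18, and a cyclic group of order 18 has exactly φ(18) = 6 such elements.

Answer: 6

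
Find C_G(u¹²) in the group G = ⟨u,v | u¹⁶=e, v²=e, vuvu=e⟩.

⟨u¹²⟩ ⊆ C_G(u¹²) since powers of u¹² commute with u¹²; so |C_G(u¹²)| ≥ |⟨u¹²⟩| = 4.
By orbit–stabilizer, |C_G(u¹²)| = |G| / |conj. class of u¹²| = 32 / 2 = 16.
The 16 elements commuting with u¹² are {e, u, u², u³, u⁴, u⁵, u⁶, u⁷, u⁸, u⁹, u¹⁰, u¹¹, u¹², u¹³, u¹⁴, u¹⁵}.

Answer: {e, u, u², u³, u⁴, u⁵, u⁶, u⁷, u⁸, u⁹, u¹⁰, u¹¹, u¹², u¹³, u¹⁴, u¹⁵}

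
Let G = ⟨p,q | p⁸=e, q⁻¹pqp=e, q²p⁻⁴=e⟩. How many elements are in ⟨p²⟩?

|⟨p²⟩| equals the order of p². Compute successive powers until reaching e:
  (p²)¹ = p², (p²)² = p⁴, (p²)³ = p⁶, (p²)⁴ = e.
The smallest positive k with (p²)ᵏ = e is 4, so |⟨p²⟩| = 4.

Answer: 4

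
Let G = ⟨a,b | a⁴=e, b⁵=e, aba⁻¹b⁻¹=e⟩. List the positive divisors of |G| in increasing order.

|G| = 20 = 2² · 5. By Lagrange's theorem the order of any subgroup divides 20; the divisors of 20 are 1, 2, 4, 5, 10, 20.

Answer: 1, 2, 4, 5, 10, 20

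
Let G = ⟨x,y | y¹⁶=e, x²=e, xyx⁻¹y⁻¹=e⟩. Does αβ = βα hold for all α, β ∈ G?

Each pair of generators commutes: x·y = xy = y·x. Since the generators pairwise commute, every element of G commutes with every other, so G is abelian.

Answer: Yes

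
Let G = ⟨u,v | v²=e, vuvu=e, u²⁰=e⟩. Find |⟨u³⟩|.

|⟨u³⟩| equals the order of u³. Compute successive powers until reaching e:
  (u³)¹ = u³, (u³)² = u⁶, (u³)³ = u⁹, (u³)⁴ = u¹², (u³)⁵ = u¹⁵, (u³)⁶ = u¹⁸, (u³)⁷ = u, (u³)⁸ = u⁴, (u³)⁹ = u⁷, (u³)¹⁰ = u¹⁰, (u³)¹¹ = u¹³, (u³)¹² = u¹⁶, (u³)¹³ = u¹⁹, (u³)¹⁴ = u², (u³)¹⁵ = u⁵, (u³)¹⁶ = u⁸, (u³)¹⁷ = u¹¹, (u³)¹⁸ = u¹⁴, (u³)¹⁹ = u¹⁷, (u³)²⁰ = e.
The smallest positive k with (u³)ᵏ = e is 20, so |⟨u³⟩| = 20.

Answer: 20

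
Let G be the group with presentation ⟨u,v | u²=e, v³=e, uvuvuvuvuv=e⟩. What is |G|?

Enumerate words in the generators, reducing via the relations: the distinct elements are
  {e, u, v, uv, vu, v², uvu, uv², vuv, v²u, uvuv, uv²u, vuvu, vuv², v²uv, uvuvu, uvuv², uv²uv, vuv²u, v²uvu, v²uv², uvuv²u, uv²uvu, uv²uv², vuvuv², vuv²uv, v²uvuv, v²uv²u, uvuv²uv, uv²uvuv, uv²uv²u, vuvuv²u, vuv²uvu, vuv²uv², v²uvuv², v²uv²uv, uvuv²uvu, uvuv²uv², uv²uvuv², vuvuv²uv, vuv²uvuv, v²uvuv²u, v²uv²uvu, uvuv²uvuv, uv²uvuv²u, vuvuv²uv², vuv²uvuv², v²uvuv²uv, v²uv²uvuv, uvuv²uvuv², uv²uvuv²uv, vuv²uvuv²u, v²uvuv²uvu, v²uvuv²uv², v²uv²uvuv², uvuv²uvuv²u, uv²uvuv²uvu, uv²uvuv²uv², vuv²uvuv²uv, uvuv²uvuv²uv}.
No further products give new elements, so |G| = 60.

Answer: 60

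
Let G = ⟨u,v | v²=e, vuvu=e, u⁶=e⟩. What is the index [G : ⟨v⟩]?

First find ord(v) by computing successive powers:
  v¹ = v, v² = e.
So |⟨v⟩| = ord(v) = 2. With |G| = 12, by Lagrange [G : ⟨v⟩] = 12/2 = 6.

Answer: 6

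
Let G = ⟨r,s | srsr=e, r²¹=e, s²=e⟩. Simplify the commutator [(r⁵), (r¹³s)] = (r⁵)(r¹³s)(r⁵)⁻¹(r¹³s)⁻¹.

[(r⁵), (r¹³s)] = (r⁵)·(r¹³s)·(r⁵)⁻¹·(r¹³s)⁻¹.
  (r⁵) · (r¹³s) = r¹⁸s
  (r¹⁸s) · (r¹⁶) = r²s
  (r²s) · (r¹³s) = r¹⁰

Answer: r¹⁰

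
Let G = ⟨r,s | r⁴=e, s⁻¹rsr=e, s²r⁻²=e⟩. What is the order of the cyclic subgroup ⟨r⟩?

|⟨r⟩| equals the order of r. Compute successive powers until reaching e:
  r¹ = r, r² = r², r³ = r³, r⁴ = e.
The smallest positive k with rᵏ = e is 4, so |⟨r⟩| = 4.

Answer: 4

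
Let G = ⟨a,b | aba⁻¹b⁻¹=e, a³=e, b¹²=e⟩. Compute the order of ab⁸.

Compute successive powers until reaching e:
  (ab⁸)¹ = ab⁸, (ab⁸)² = a²b⁴, (ab⁸)³ = e.
The smallest positive k with (ab⁸)ᵏ = e is 3.

Answer: 3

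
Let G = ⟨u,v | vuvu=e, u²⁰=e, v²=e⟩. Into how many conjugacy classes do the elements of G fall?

The conjugacy classes (representative and size) are:
  [e] (size 1), [u] (size 2), [u¹⁸] (size 2), [u³] (size 2), [u⁴] (size 2), [u¹⁵] (size 2), [u¹⁴] (size 2), [u⁷] (size 2), [u¹²] (size 2), [u¹¹] (size 2), [u¹⁰] (size 1), [u¹⁸v] (size 10), [u⁵v] (size 10).
Class equation: 1 + 2 + 2 + 2 + 2 + 2 + 2 + 2 + 2 + 2 + 1 + 10 + 10 = 40 = |G|. So G has 13 conjugacy classes.

Answer: 13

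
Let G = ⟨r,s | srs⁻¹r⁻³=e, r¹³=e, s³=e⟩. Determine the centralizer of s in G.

⟨s⟩ ⊆ C_G(s) since powers of s commute with s; so |C_G(s)| ≥ |⟨s⟩| = 3.
By orbit–stabilizer, |C_G(s)| = |G| / |conj. class of s| = 39 / 13 = 3.
The 3 elements commuting with s are {e, s, s²}.

Answer: {e, s, s²}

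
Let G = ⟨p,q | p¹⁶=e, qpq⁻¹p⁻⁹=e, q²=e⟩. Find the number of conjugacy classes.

The conjugacy classes (representative and size) are:
  [e] (size 1), [p⁹] (size 2), [p²] (size 1), [p³] (size 2), [p⁴] (size 1), [p¹³] (size 2), [p⁶] (size 1), [p¹⁵] (size 2), [p⁸] (size 1), [p¹⁰] (size 1), [p¹²] (size 1), [p¹⁴] (size 1), [q] (size 2), [pq] (size 2), [p²q] (size 2), [p¹¹q] (size 2), [p⁴q] (size 2), [p¹³q] (size 2), [p¹⁴q] (size 2), [p¹⁵q] (size 2).
Class equation: 1 + 2 + 1 + 2 + 1 + 2 + 1 + 2 + 1 + 1 + 1 + 1 + 2 + 2 + 2 + 2 + 2 + 2 + 2 + 2 = 32 = |G|. So G has 20 conjugacy classes.

Answer: 20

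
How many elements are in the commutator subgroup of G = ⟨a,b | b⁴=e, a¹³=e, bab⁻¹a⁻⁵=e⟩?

G' = [G, G] is generated by all commutators. The generator-pair commutators are: [a, b] = a⁹.
The subgroup they normally generate is {e, a, a², a³, a⁴, a⁵, a⁶, a⁷, a⁸, a⁹, a¹⁰, a¹¹, a¹²}, of order 13.
Check: |G/G'| = 52/13 = 4 is the order of the abelianisation.

Answer: 13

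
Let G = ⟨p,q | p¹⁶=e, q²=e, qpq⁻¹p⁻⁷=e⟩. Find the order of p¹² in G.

Compute successive powers until reaching e:
  (p¹²)¹ = p¹², (p¹²)² = p⁸, (p¹²)³ = p⁴, (p¹²)⁴ = e.
The smallest positive k with (p¹²)ᵏ = e is 4.

Answer: 4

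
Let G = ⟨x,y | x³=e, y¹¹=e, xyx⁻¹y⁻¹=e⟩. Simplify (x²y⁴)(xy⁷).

Compute (x²y⁴) · (xy⁷) by multiplying left to right and reducing via the relations at each step:
  (x²y⁴) · x = y⁴
  (y⁴) · y⁷ = e

Answer: e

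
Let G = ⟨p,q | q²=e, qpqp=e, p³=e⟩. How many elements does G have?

Enumerate words in the generators, reducing via the relations: the distinct elements are
  {e, p, q, pq, p², p²q}.
No further products give new elements, so |G| = 6.

Answer: 6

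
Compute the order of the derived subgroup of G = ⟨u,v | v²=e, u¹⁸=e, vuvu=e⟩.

G' = [G, G] is generated by all commutators. The generator-pair commutators are: [u, v] = u².
The subgroup they normally generate is {e, u², u⁴, u⁶, u⁸, u¹⁰, u¹², u¹⁴, u¹⁶}, of order 9.
Check: |G/G'| = 36/9 = 4 is the order of the abelianisation.

Answer: 9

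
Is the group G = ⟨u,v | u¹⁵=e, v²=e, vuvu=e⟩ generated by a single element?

Every cyclic group is abelian. But u·v = uv while v·u = u¹⁴v, so u·v ≠ v·u and G is not abelian. Hence G is not cyclic.

Answer: No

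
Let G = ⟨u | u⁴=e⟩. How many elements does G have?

G is generated by a single element, so G is cyclic. The relator gives u⁴ = e and no smaller power is forced to be e, so the 4 powers {e, u, u², u³} are distinct. Hence |G| = 4.

Answer: 4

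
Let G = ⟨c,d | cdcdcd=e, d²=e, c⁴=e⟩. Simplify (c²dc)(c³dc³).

Compute (c²dc) · (c³dc³) by multiplying left to right and reducing via the relations at each step:
  (c²dc) · c³ = c²d
  (c²d) · d = c²
  (c²) · c³ = c

Answer: c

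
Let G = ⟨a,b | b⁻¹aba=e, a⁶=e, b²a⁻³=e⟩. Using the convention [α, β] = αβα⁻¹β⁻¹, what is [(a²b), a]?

[(a²b), a] = (a²b)·a·(a²b)⁻¹·a⁻¹.
  (a²b) · a = ab
  (ab) · (a²b⁻¹) = a⁵
  (a⁵) · (a⁵) = a⁴

Answer: a⁴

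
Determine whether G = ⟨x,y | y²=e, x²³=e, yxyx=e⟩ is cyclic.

Every cyclic group is abelian. But x·y = xy while y·x = x²²y, so x·y ≠ y·x and G is not abelian. Hence G is not cyclic.

Answer: No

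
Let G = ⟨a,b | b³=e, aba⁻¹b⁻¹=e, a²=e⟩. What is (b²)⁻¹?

The order of (b²) is 3 (smallest k with (b²)ᵏ = e), so (b²)⁻¹ = (b²)² = b.
Check: (b²) · b → (b²) · b = e, giving e as required.

Answer: b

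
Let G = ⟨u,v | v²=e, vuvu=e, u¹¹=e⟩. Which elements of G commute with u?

⟨u⟩ ⊆ C_G(u) since powers of u commute with u; so |C_G(u)| ≥ |⟨u⟩| = 11.
By orbit–stabilizer, |C_G(u)| = |G| / |conj. class of u| = 22 / 2 = 11.
The 11 elements commuting with u are {e, u, u², u³, u⁴, u⁵, u⁶, u⁷, u⁸, u⁹, u¹⁰}.

Answer: {e, u, u², u³, u⁴, u⁵, u⁶, u⁷, u⁸, u⁹, u¹⁰}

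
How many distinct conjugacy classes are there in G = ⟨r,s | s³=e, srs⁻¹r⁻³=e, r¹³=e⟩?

The conjugacy classes (representative and size) are:
  [e] (size 1), [r] (size 3), [r⁵] (size 3), [r¹⁰] (size 3), [r⁸] (size 3), [r¹⁰s] (size 13), [r⁷s²] (size 13).
Class equation: 1 + 3 + 3 + 3 + 3 + 13 + 13 = 39 = |G|. So G has 7 conjugacy classes.

Answer: 7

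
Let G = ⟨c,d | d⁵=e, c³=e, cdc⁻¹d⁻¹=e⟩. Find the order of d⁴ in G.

Compute successive powers until reaching e:
  (d⁴)¹ = d⁴, (d⁴)² = d³, (d⁴)³ = d², (d⁴)⁴ = d, (d⁴)⁵ = e.
The smallest positive k with (d⁴)ᵏ = e is 5.

Answer: 5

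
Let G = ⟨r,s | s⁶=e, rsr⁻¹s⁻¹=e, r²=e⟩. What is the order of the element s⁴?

Compute successive powers until reaching e:
  (s⁴)¹ = s⁴, (s⁴)² = s², (s⁴)³ = e.
The smallest positive k with (s⁴)ᵏ = e is 3.

Answer: 3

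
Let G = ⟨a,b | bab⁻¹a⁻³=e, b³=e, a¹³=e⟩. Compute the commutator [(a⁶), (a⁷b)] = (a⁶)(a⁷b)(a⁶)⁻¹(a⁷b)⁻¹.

[(a⁶), (a⁷b)] = (a⁶)·(a⁷b)·(a⁶)⁻¹·(a⁷b)⁻¹.
  (a⁶) · (a⁷b) = b
  b · (a⁷) = a⁸b
  (a⁸b) · (a²b²) = a

Answer: a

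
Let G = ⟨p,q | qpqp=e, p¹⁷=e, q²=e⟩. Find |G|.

Enumerate words in the generators, reducing via the relations: the distinct elements are
  {e, p, q, pq, p², p³, p⁴, p⁵, p⁶, p⁷, p⁸, p⁹, p²q, p³q, p¹², p¹³, p¹¹, p¹⁰, p¹⁴, p¹⁵, p¹⁶, p⁴q, p⁵q, p⁶q, p⁷q, p⁸q, p⁹q, p¹²q, p¹³q, p¹¹q, p¹⁰q, p¹⁴q, p¹⁵q, p¹⁶q}.
No further products give new elements, so |G| = 34.

Answer: 34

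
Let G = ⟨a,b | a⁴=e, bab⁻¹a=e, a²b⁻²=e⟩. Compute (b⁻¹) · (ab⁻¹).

Compute (b⁻¹) · (ab⁻¹) by multiplying left to right and reducing via the relations at each step:
  (b⁻¹) · a = ab
  (ab) · b⁻¹ = a

Answer: a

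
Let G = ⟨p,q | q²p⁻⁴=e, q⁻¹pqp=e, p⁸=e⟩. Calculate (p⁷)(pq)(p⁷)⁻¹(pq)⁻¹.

[(p⁷), (pq)] = (p⁷)·(pq)·(p⁷)⁻¹·(pq)⁻¹.
  (p⁷) · (pq) = q
  q · p = p³q⁻¹
  (p³q⁻¹) · (pq⁻¹) = p⁶

Answer: p⁶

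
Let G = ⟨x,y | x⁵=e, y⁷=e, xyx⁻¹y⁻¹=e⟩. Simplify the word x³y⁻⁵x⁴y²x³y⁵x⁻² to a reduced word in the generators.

Multiply left to right, reducing at each step:
  (x³) · y⁻⁵ = x³y²
  (x³y²) · x⁴ = x²y²
  (x²y²) · y² = x²y⁴
  (x²y⁴) · x³ = y⁴
  (y⁴) · y⁵ = y²
  (y²) · x⁻² = x³y²

Answer: x³y²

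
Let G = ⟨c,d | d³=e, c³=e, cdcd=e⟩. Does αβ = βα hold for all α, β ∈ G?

c·d = cd but d·c = c²d², so c·d ≠ d·c and G is not abelian.

Answer: No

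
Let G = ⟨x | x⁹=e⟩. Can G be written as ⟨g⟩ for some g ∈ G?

|G| = 9. The element x has order 9 (its powers give 9 distinct elements), so ⟨x⟩ = G and G is cyclic.

Answer: Yes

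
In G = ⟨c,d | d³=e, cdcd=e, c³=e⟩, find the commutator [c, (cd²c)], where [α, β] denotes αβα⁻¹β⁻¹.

[c, (cd²c)] = c·(cd²c)·c⁻¹·(cd²c)⁻¹.
  c · (cd²c) = dc²
  (dc²) · (c²) = c²d²
  (c²d²) · (cd²c) = cd

Answer: cd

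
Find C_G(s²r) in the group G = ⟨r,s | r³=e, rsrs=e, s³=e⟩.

⟨s²r⟩ ⊆ C_G(s²r) since powers of s²r commute with s²r; so |C_G(s²r)| ≥ |⟨s²r⟩| = 3.
By orbit–stabilizer, |C_G(s²r)| = |G| / |conj. class of s²r| = 12 / 4 = 3.
The 3 elements commuting with s²r are {e, r²s, s²r}.

Answer: {e, r²s, s²r}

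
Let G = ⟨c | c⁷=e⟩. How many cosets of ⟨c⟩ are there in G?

First find ord(c) by computing successive powers:
  c¹ = c, c² = c², c³ = c³, c⁴ = c⁴, c⁵ = c⁵, c⁶ = c⁶, c⁷ = e.
So |⟨c⟩| = ord(c) = 7. With |G| = 7, by Lagrange [G : ⟨c⟩] = 7/7 = 1.

Answer: 1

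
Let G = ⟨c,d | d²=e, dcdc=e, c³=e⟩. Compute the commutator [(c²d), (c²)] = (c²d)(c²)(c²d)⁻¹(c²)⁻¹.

[(c²d), (c²)] = (c²d)·(c²)·(c²d)⁻¹·(c²)⁻¹.
  (c²d) · (c²) = d
  d · (c²d) = c
  c · c = c²

Answer: c²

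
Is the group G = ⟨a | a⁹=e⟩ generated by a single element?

|G| = 9. The element a has order 9 (its powers give 9 distinct elements), so ⟨a⟩ = G and G is cyclic.

Answer: Yes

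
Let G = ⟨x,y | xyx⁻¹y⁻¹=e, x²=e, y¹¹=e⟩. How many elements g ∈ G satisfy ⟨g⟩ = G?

G is cyclic of order 22. An element generates G iff its order is 22, and a cyclic group of order 22 has exactly φ(22) = 10 such elements.

Answer: 10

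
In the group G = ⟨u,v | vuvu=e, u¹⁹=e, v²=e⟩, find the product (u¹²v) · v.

Compute (u¹²v) · v by multiplying left to right and reducing via the relations at each step:
  (u¹²v) · v = u¹²

Answer: u¹²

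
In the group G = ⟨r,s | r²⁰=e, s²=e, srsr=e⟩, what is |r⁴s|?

Compute successive powers until reaching e:
  (r⁴s)¹ = r⁴s, (r⁴s)² = e.
The smallest positive k with (r⁴s)ᵏ = e is 2.

Answer: 2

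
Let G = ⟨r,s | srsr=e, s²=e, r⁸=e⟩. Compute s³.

Compute successive powers of s, reducing at each step:
  s²: s · s = e
  s³: e · s = s

Answer: s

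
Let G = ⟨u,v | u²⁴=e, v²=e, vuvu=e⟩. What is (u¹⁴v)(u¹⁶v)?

Compute (u¹⁴v) · (u¹⁶v) by multiplying left to right and reducing via the relations at each step:
  (u¹⁴v) · u¹⁶ = u²²v
  (u²²v) · v = u²²

Answer: u²²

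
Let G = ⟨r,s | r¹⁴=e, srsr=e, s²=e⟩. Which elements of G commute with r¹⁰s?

⟨r¹⁰s⟩ ⊆ C_G(r¹⁰s) since powers of r¹⁰s commute with r¹⁰s; so |C_G(r¹⁰s)| ≥ |⟨r¹⁰s⟩| = 2.
By orbit–stabilizer, |C_G(r¹⁰s)| = |G| / |conj. class of r¹⁰s| = 28 / 7 = 4.
The 4 elements commuting with r¹⁰s are {e, r⁷, r³s, r¹⁰s}.

Answer: {e, r⁷, r³s, r¹⁰s}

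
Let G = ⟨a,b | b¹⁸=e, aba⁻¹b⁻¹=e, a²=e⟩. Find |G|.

Enumerate words in the generators, reducing via the relations: the distinct elements are
  {a, b, e, ab, b², b³, b⁴, b⁵, b⁶, b⁷, b⁸, b⁹, ab², ab³, ab⁴, ab⁵, ab⁶, ab⁷, ab⁸, ab⁹, b¹², b¹³, b¹¹, b¹⁰, b¹⁴, b¹⁵, b¹⁶, b¹⁷, ab¹², ab¹³, ab¹¹, ab¹⁰, ab¹⁴, ab¹⁵, ab¹⁶, ab¹⁷}.
No further products give new elements, so |G| = 36.

Answer: 36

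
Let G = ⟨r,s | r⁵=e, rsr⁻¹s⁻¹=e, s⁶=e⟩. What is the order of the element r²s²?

Compute successive powers until reaching e:
  (r²s²)¹ = r²s², (r²s²)² = r⁴s⁴, (r²s²)³ = r, (r²s²)⁴ = r³s², (r²s²)⁵ = s⁴, (r²s²)⁶ = r², (r²s²)⁷ = r⁴s², (r²s²)⁸ = rs⁴, (r²s²)⁹ = r³, (r²s²)¹⁰ = s², (r²s²)¹¹ = r²s⁴, (r²s²)¹² = r⁴, (r²s²)¹³ = rs², (r²s²)¹⁴ = r³s⁴, (r²s²)¹⁵ = e.
The smallest positive k with (r²s²)ᵏ = e is 15.

Answer: 15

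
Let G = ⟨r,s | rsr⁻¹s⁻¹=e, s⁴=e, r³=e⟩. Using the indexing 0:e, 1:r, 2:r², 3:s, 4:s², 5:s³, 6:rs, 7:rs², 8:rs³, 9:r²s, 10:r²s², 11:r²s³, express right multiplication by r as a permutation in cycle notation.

(0 1 2)(3 6 9)(4 7 10)(5 8 11)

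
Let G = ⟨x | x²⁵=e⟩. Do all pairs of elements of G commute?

G has a single generator, so G is cyclic and hence abelian.

Answer: Yes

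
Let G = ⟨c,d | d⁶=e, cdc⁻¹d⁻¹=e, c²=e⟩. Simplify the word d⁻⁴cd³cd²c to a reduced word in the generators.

Multiply left to right, reducing at each step:
  (d²) · c = cd²
  (cd²) · d³ = cd⁵
  (cd⁵) · c = d⁵
  (d⁵) · d² = d
  d · c = cd

Answer: cd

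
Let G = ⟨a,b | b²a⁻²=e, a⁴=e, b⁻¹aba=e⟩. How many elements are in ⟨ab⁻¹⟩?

|⟨ab⁻¹⟩| equals the order of ab⁻¹. Compute successive powers until reaching e:
  (ab⁻¹)¹ = ab⁻¹, (ab⁻¹)² = a², (ab⁻¹)³ = ab, (ab⁻¹)⁴ = e.
The smallest positive k with (ab⁻¹)ᵏ = e is 4, so |⟨ab⁻¹⟩| = 4.

Answer: 4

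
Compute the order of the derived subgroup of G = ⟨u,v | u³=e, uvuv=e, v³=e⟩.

G' = [G, G] is generated by all commutators. The generator-pair commutators are: [u, v] = uv²u.
The subgroup they normally generate is {e, uv, u²v², uv²u}, of order 4.
Check: |G/G'| = 12/4 = 3 is the order of the abelianisation.

Answer: 4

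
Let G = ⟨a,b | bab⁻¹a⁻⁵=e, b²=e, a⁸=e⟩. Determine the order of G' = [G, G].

G' = [G, G] is generated by all commutators. The generator-pair commutators are: [a, b] = a⁴.
The subgroup they normally generate is {e, a⁴}, of order 2.
Check: |G/G'| = 16/2 = 8 is the order of the abelianisation.

Answer: 2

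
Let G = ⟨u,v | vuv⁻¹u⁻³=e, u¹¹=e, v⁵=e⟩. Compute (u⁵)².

Compute successive powers of (u⁵), reducing at each step:
  (u⁵)²: (u⁵) · u⁵ = u¹⁰

Answer: u¹⁰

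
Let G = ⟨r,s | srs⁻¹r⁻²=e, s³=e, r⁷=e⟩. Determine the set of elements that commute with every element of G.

An element z ∈ Z(G) iff z commutes with every generator.
For example e is central: e·r = r = r·e; e·s = s = s·e.
Whereas r ∉ Z(G) since r·s = rs ≠ r²s = s·r.
Checking each of the 21 elements this way gives Z(G) = {e}, of order 1.

Answer: {e}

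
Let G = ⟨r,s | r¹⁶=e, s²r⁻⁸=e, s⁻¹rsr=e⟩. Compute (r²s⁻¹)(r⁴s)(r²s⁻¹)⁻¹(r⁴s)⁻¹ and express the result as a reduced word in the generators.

[(r²s⁻¹), (r⁴s)] = (r²s⁻¹)·(r⁴s)·(r²s⁻¹)⁻¹·(r⁴s)⁻¹.
  (r²s⁻¹) · (r⁴s) = r¹⁴
  (r¹⁴) · (r²s) = s
  s · (r⁴s⁻¹) = r¹²

Answer: r¹²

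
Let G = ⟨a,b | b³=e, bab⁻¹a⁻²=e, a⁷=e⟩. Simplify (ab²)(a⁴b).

Compute (ab²) · (a⁴b) by multiplying left to right and reducing via the relations at each step:
  (ab²) · a⁴ = a³b²
  (a³b²) · b = a³

Answer: a³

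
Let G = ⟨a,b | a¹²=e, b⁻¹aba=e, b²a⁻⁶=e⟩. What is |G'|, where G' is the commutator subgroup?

G' = [G, G] is generated by all commutators. The generator-pair commutators are: [a, b] = a².
The subgroup they normally generate is {e, a², a⁴, a⁶, a⁸, a¹⁰}, of order 6.
Check: |G/G'| = 24/6 = 4 is the order of the abelianisation.

Answer: 6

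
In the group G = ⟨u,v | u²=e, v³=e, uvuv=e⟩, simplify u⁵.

Compute successive powers of u, reducing at each step:
  u²: u · u = e
  u³: e · u = u
  u⁴: u · u = e
  u⁵: e · u = u

Answer: u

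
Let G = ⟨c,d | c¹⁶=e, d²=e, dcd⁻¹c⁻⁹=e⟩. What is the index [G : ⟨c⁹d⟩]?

First find ord(c⁹d) by computing successive powers:
  (c⁹d)¹ = c⁹d, (c⁹d)² = c¹⁰, (c⁹d)³ = c³d, (c⁹d)⁴ = c⁴, (c⁹d)⁵ = c¹³d, (c⁹d)⁶ = c¹⁴, (c⁹d)⁷ = c⁷d, (c⁹d)⁸ = c⁸, (c⁹d)⁹ = cd, (c⁹d)¹⁰ = c², (c⁹d)¹¹ = c¹¹d, (c⁹d)¹² = c¹², (c⁹d)¹³ = c⁵d, (c⁹d)¹⁴ = c⁶, (c⁹d)¹⁵ = c¹⁵d, (c⁹d)¹⁶ = e.
So |⟨c⁹d⟩| = ord(c⁹d) = 16. With |G| = 32, by Lagrange [G : ⟨c⁹d⟩] = 32/16 = 2.

Answer: 2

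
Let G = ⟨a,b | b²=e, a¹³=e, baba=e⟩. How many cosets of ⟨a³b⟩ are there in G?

First find ord(a³b) by computing successive powers:
  (a³b)¹ = a³b, (a³b)² = e.
So |⟨a³b⟩| = ord(a³b) = 2. With |G| = 26, by Lagrange [G : ⟨a³b⟩] = 26/2 = 13.

Answer: 13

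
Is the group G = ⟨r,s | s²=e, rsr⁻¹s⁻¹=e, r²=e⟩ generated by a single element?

|G| = 4, but the maximum element order in G is 2 < 4. No single element generates all of G, so G is not cyclic.

Answer: No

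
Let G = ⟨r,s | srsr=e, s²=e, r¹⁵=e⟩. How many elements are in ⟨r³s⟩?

|⟨r³s⟩| equals the order of r³s. Compute successive powers until reaching e:
  (r³s)¹ = r³s, (r³s)² = e.
The smallest positive k with (r³s)ᵏ = e is 2, so |⟨r³s⟩| = 2.

Answer: 2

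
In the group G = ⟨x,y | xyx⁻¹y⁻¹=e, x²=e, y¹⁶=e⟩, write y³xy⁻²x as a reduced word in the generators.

Multiply left to right, reducing at each step:
  (y³) · x = xy³
  (xy³) · y⁻² = xy
  (xy) · x = y

Answer: y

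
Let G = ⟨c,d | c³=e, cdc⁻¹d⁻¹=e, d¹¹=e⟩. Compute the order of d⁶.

Compute successive powers until reaching e:
  (d⁶)¹ = d⁶, (d⁶)² = d, (d⁶)³ = d⁷, (d⁶)⁴ = d², (d⁶)⁵ = d⁸, (d⁶)⁶ = d³, (d⁶)⁷ = d⁹, (d⁶)⁸ = d⁴, (d⁶)⁹ = d¹⁰, (d⁶)¹⁰ = d⁵, (d⁶)¹¹ = e.
The smallest positive k with (d⁶)ᵏ = e is 11.

Answer: 11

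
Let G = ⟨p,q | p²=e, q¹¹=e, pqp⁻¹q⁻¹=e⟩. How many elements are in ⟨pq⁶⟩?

|⟨pq⁶⟩| equals the order of pq⁶. Compute successive powers until reaching e:
  (pq⁶)¹ = pq⁶, (pq⁶)² = q, (pq⁶)³ = pq⁷, (pq⁶)⁴ = q², (pq⁶)⁵ = pq⁸, (pq⁶)⁶ = q³, (pq⁶)⁷ = pq⁹, (pq⁶)⁸ = q⁴, (pq⁶)⁹ = pq¹⁰, (pq⁶)¹⁰ = q⁵, (pq⁶)¹¹ = p, (pq⁶)¹² = q⁶, (pq⁶)¹³ = pq, (pq⁶)¹⁴ = q⁷, (pq⁶)¹⁵ = pq², (pq⁶)¹⁶ = q⁸, (pq⁶)¹⁷ = pq³, (pq⁶)¹⁸ = q⁹, (pq⁶)¹⁹ = pq⁴, (pq⁶)²⁰ = q¹⁰, (pq⁶)²¹ = pq⁵, (pq⁶)²² = e.
The smallest positive k with (pq⁶)ᵏ = e is 22, so |⟨pq⁶⟩| = 22.

Answer: 22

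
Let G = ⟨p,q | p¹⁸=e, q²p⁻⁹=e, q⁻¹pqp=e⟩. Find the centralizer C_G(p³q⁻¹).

⟨p³q⁻¹⟩ ⊆ C_G(p³q⁻¹) since powers of p³q⁻¹ commute with p³q⁻¹; so |C_G(p³q⁻¹)| ≥ |⟨p³q⁻¹⟩| = 4.
By orbit–stabilizer, |C_G(p³q⁻¹)| = |G| / |conj. class of p³q⁻¹| = 36 / 9 = 4.
The 4 elements commuting with p³q⁻¹ are {e, p⁹, p³q, p³q⁻¹}.

Answer: {e, p⁹, p³q, p³q⁻¹}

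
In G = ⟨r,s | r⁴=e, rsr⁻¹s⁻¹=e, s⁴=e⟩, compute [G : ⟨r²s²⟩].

First find ord(r²s²) by computing successive powers:
  (r²s²)¹ = r²s², (r²s²)² = e.
So |⟨r²s²⟩| = ord(r²s²) = 2. With |G| = 16, by Lagrange [G : ⟨r²s²⟩] = 16/2 = 8.

Answer: 8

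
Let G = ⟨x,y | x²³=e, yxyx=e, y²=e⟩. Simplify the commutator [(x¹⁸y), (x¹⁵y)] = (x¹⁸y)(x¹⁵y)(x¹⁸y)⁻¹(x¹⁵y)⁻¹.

[(x¹⁸y), (x¹⁵y)] = (x¹⁸y)·(x¹⁵y)·(x¹⁸y)⁻¹·(x¹⁵y)⁻¹.
  (x¹⁸y) · (x¹⁵y) = x³
  (x³) · (x¹⁸y) = x²¹y
  (x²¹y) · (x¹⁵y) = x⁶

Answer: x⁶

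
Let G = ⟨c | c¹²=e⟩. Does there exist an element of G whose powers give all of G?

|G| = 12. The element c has order 12 (its powers give 12 distinct elements), so ⟨c⟩ = G and G is cyclic.

Answer: Yes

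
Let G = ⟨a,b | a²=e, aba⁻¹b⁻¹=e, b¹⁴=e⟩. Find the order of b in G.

Compute successive powers until reaching e:
  b¹ = b, b² = b², b³ = b³, b⁴ = b⁴, b⁵ = b⁵, b⁶ = b⁶, b⁷ = b⁷, b⁸ = b⁸, b⁹ = b⁹, b¹⁰ = b¹⁰, b¹¹ = b¹¹, b¹² = b¹², b¹³ = b¹³, b¹⁴ = e.
The smallest positive k with bᵏ = e is 14.

Answer: 14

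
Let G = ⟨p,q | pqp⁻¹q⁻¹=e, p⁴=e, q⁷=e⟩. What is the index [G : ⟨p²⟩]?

First find ord(p²) by computing successive powers:
  (p²)¹ = p², (p²)² = e.
So |⟨p²⟩| = ord(p²) = 2. With |G| = 28, by Lagrange [G : ⟨p²⟩] = 28/2 = 14.

Answer: 14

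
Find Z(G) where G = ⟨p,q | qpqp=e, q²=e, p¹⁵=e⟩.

An element z ∈ Z(G) iff z commutes with every generator.
For example e is central: e·p = p = p·e; e·q = q = q·e.
Whereas p ∉ Z(G) since p·q = pq ≠ p¹⁴q = q·p.
Checking each of the 30 elements this way gives Z(G) = {e}, of order 1.

Answer: {e}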